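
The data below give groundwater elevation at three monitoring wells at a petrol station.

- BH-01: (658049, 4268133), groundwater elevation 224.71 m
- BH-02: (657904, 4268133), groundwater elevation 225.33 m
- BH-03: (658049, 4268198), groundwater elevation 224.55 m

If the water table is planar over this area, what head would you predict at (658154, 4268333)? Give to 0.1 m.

223.8 m

∂h/∂x = (225.33 − 224.71) / (657904 − 658049) = -0.004276
∂h/∂y = (224.55 − 224.71) / (4268198 − 4268133) = -0.002462
h(658154, 4268333) = 224.71 + (-0.004276)·(105) + (-0.002462)·(200) = 224.71 -0.449 -0.492 = 223.769 m.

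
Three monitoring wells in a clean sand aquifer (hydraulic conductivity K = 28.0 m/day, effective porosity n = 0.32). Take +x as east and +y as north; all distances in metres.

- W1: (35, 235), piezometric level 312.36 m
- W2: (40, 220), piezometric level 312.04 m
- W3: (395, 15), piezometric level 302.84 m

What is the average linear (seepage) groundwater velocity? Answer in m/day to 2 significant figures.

2.0 m/day

With h = a·x + b·y + c and W1 as origin, the differences give:
  5·a + (-15)·b = -0.32
  360·a + (-220)·b = -9.52
Eliminate b (×(-220) and ×(-15), subtract): 4300·a = -72.400 → a = ∂h/∂x = -0.01684
Back-substitute: b = ∂h/∂y = +0.01572.
|∇h| = √(-0.01684² + 0.01572²) = 0.02304
Seepage velocity v = K·i/n = 28.0 × 0.02304 / 0.32 = 2.016 m/day.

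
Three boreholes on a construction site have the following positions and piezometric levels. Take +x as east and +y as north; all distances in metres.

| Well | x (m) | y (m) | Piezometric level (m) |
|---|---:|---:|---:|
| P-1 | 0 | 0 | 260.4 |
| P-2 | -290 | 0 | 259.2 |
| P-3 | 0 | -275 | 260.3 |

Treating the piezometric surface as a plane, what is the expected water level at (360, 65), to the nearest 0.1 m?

∂h/∂x = (259.2 − 260.4) / (-290 − 0) = +0.004138
∂h/∂y = (260.3 − 260.4) / (-275 − 0) = +0.0003636
h(360, 65) = 260.4 + (+0.004138)·(360) + (+0.0003636)·(65) = 260.4 +1.490 +0.024 = 261.913 m.

261.9 m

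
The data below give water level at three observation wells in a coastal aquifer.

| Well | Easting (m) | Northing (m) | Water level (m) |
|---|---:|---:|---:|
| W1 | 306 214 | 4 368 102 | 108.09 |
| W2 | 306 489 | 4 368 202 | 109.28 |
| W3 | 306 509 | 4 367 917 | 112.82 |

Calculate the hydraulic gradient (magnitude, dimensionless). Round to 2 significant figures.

Taking W1 as reference: W2−W1 = (275, 100, +1.19); W3−W1 = (295, -185, +4.73).
Determinant of the coordinate differences = 275·(-185) − 295·100 = -80375.
∂h/∂x = [(+1.19)·(-185) − (+4.73)·100] / -80375 = +0.008624
∂h/∂y = [275·(+4.73) − 295·(+1.19)] / -80375 = -0.01182
|∇h| = √(0.008624² + -0.01182²) = 0.01463

0.015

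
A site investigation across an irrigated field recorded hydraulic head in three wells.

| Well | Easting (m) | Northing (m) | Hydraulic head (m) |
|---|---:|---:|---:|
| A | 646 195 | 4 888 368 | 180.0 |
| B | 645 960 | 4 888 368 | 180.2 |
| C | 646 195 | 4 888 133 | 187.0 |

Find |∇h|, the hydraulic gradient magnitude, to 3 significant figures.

0.0298

∂h/∂x = (180.2 − 180.0) / (645960 − 646195) = -0.0008511
∂h/∂y = (187.0 − 180.0) / (4888133 − 4888368) = -0.02979
|∇h| = √(-0.0008511² + -0.02979²) = 0.0298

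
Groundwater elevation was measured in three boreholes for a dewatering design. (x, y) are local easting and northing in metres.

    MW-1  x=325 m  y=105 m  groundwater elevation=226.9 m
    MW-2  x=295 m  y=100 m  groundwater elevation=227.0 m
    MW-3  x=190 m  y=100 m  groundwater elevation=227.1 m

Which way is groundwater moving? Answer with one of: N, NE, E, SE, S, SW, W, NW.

N

With h = a·x + b·y + c and MW-1 as origin, the differences give:
  (-30)·a + (-5)·b = +0.1
  (-135)·a + (-5)·b = +0.2
Eliminate b (×(-5) and ×(-5), subtract): -525·a = 0.50 → a = ∂h/∂x = -0.0009524
Back-substitute: b = ∂h/∂y = -0.01429.
Flow = −∇h = (+0.0009524 east, +0.01429 north), which points north.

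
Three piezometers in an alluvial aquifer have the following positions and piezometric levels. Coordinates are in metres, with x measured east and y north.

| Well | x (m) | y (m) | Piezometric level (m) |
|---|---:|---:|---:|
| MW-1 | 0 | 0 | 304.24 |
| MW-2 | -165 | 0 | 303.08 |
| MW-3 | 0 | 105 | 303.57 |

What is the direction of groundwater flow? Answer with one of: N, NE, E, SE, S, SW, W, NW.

NW

∂h/∂x = (303.08 − 304.24) / (-165 − 0) = +0.007030
∂h/∂y = (303.57 − 304.24) / (105 − 0) = -0.006381
Flow = −∇h = (-0.007030 east, +0.006381 north), which points northwest.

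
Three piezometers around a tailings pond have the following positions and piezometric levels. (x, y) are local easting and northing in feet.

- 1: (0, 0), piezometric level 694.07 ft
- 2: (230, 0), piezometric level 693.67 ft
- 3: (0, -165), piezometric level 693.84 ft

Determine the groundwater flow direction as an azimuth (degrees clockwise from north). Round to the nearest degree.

129°

∂h/∂x = (693.67 − 694.07) / (230 − 0) = -0.001739
∂h/∂y = (693.84 − 694.07) / (-165 − 0) = +0.001394
Flow direction (−∇h) has components (+0.001739 E, -0.001394 N).
Azimuth = atan2(E, N) = atan2(+0.001739, -0.001394) = 128.7° ≈ 129°.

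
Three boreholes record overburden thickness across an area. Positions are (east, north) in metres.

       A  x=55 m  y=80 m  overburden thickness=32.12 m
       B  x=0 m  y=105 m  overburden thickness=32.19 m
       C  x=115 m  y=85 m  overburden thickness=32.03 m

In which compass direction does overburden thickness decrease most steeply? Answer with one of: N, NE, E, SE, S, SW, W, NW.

E

Three-point gradient (reference A): Δ to B = (-55, 25, +0.07), Δ to C = (60, 5, -0.09).
∂d/∂x = -0.001465, ∂d/∂y = -0.0004225 (det = -1775).
Steepest decrease is along −∇f = (+0.001465 E, +0.0004225 N) → east.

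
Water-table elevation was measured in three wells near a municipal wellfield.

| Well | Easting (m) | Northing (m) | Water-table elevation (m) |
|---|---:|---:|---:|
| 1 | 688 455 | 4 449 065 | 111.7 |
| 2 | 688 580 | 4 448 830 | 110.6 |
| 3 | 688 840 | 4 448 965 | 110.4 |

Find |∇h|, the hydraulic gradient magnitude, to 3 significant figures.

0.00418

Taking 1 as reference: 2−1 = (125, -235, -1.1); 3−1 = (385, -100, -1.3).
Determinant of the coordinate differences = 125·(-100) − 385·(-235) = 77975.
∂h/∂x = [(-1.1)·(-100) − (-1.3)·(-235)] / 77975 = -0.002507
∂h/∂y = [125·(-1.3) − 385·(-1.1)] / 77975 = +0.003347
|∇h| = √(-0.002507² + 0.003347²) = 0.004182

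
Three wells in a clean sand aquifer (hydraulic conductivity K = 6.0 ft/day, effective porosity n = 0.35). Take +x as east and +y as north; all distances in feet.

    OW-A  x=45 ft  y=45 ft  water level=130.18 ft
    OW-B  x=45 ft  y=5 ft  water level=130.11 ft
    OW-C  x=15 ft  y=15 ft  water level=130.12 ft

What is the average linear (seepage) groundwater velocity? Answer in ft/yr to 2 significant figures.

Differences from OW-A: to OW-B (Δx, Δy, Δh) = (0, -40, -0.07); to OW-C = (-30, -30, -0.06).
Solve a·Δx + b·Δy = Δh: det = 0·(-30) − (-30)·(-40) = -1200.
∂h/∂x = [(-0.07)·(-30) − (-0.06)·(-40)] / -1200 = +0.0002500
∂h/∂y = [0·(-0.06) − (-30)·(-0.07)] / -1200 = +0.001750
|∇h| = √(0.0002500² + 0.001750²) = 0.001768
Seepage velocity v = K·i/n = 6.0 × 0.001768 / 0.35 = 0.03031 ft/day = 11.07 ft/yr.

11 ft/yr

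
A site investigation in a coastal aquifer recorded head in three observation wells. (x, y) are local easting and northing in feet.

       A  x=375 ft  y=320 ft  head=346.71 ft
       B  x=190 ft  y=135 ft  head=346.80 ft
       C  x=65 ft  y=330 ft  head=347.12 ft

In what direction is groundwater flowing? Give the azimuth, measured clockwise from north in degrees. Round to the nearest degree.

122°

With h = a·x + b·y + c and A as origin, the differences give:
  (-185)·a + (-185)·b = +0.09
  (-310)·a + 10·b = +0.41
Eliminate b (×10 and ×(-185), subtract): -59200·a = 76.750 → a = ∂h/∂x = -0.001296
Back-substitute: b = ∂h/∂y = +0.0008100.
Flow direction (−∇h) has components (+0.001296 E, -0.0008100 N).
Azimuth = atan2(E, N) = atan2(+0.001296, -0.0008100) = 122.0° ≈ 122°.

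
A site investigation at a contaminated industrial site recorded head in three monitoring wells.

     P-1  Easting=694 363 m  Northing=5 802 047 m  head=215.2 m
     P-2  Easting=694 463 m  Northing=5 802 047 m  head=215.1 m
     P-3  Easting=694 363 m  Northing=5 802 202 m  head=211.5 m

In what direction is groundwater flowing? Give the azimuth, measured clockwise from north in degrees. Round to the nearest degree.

∂h/∂x = (215.1 − 215.2) / (694463 − 694363) = -0.0010000
∂h/∂y = (211.5 − 215.2) / (5802202 − 5802047) = -0.02387
Flow direction (−∇h) has components (+0.0010000 E, +0.02387 N).
Azimuth = atan2(E, N) = atan2(+0.0010000, +0.02387) = 2.4° ≈ 002°.

002°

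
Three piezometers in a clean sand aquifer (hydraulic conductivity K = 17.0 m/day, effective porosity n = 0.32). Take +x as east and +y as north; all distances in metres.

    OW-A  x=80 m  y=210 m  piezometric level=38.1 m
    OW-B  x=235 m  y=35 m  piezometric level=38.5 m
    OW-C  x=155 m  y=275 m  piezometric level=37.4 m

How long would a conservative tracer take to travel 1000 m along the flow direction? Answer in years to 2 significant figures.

7.1 years

With h = a·x + b·y + c and OW-A as origin, the differences give:
  155·a + (-175)·b = +0.4
  75·a + 65·b = -0.7
Eliminate b (×65 and ×(-175), subtract): 23200·a = -96.50 → a = ∂h/∂x = -0.004159
Back-substitute: b = ∂h/∂y = -0.005970.
|∇h| = √(-0.004159² + -0.005970²) = 0.007276
Seepage velocity v = K·i/n = 17.0 × 0.007276 / 0.32 = 0.3865 m/day.
t = 1000 / 0.3865 = 2587 days = 7.08 years.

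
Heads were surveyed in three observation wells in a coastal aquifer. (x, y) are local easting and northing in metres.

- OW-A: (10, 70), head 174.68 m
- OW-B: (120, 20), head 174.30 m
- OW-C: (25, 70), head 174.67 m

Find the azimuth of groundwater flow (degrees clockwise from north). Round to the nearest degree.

174°

With h = a·x + b·y + c and OW-A as origin, the differences give:
  110·a + (-50)·b = -0.38
  15·a + 0·b = -0.01
Eliminate b (×0 and ×(-50), subtract): 750·a = -0.500 → a = ∂h/∂x = -0.0006667
Back-substitute: b = ∂h/∂y = +0.006133.
Flow direction (−∇h) has components (+0.0006667 E, -0.006133 N).
Azimuth = atan2(E, N) = atan2(+0.0006667, -0.006133) = 173.8° ≈ 174°.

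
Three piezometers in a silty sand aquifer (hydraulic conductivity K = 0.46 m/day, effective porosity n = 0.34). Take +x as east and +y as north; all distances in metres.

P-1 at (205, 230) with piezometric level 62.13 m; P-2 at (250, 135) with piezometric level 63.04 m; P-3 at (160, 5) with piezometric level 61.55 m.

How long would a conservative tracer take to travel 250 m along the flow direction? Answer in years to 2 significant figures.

Differences from P-1: to P-2 (Δx, Δy, Δh) = (45, -95, +0.91); to P-3 = (-45, -225, -0.58).
Determinant of the coordinate differences = 45·(-225) − (-45)·(-95) = -14400.
∂h/∂x = [(+0.91)·(-225) − (-0.58)·(-95)] / -14400 = +0.01805
∂h/∂y = [45·(-0.58) − (-45)·(+0.91)] / -14400 = -0.001031
|∇h| = √(0.01805² + -0.001031²) = 0.01808
Seepage velocity v = K·i/n = 0.46 × 0.01808 / 0.34 = 0.02446 m/day.
t = 250 / 0.02446 = 1.022e+04 days = 28 years.

28 years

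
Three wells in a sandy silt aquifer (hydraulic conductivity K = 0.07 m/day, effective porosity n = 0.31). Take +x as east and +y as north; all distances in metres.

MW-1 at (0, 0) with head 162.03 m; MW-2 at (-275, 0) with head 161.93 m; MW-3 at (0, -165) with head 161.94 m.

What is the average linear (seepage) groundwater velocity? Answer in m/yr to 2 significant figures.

0.054 m/yr

∂h/∂x = (161.93 − 162.03) / (-275 − 0) = +0.0003636
∂h/∂y = (161.94 − 162.03) / (-165 − 0) = +0.0005455
|∇h| = √(0.0003636² + 0.0005455²) = 0.0006556
Seepage velocity v = K·i/n = 0.07 × 0.0006556 / 0.31 = 0.000148 m/day = 0.05406 m/yr.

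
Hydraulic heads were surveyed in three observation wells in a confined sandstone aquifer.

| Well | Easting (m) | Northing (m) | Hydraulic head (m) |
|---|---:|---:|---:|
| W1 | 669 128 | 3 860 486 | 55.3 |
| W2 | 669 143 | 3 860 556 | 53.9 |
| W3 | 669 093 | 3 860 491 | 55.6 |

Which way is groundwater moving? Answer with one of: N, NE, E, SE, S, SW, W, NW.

NE

Taking W1 as reference: W2−W1 = (15, 70, -1.4); W3−W1 = (-35, 5, +0.3).
Determinant of the coordinate differences = 15·5 − (-35)·70 = 2525.
∂h/∂x = [(-1.4)·5 − (+0.3)·70] / 2525 = -0.01109
∂h/∂y = [15·(+0.3) − (-35)·(-1.4)] / 2525 = -0.01762
Flow = −∇h = (+0.01109 east, +0.01762 north), which points northeast.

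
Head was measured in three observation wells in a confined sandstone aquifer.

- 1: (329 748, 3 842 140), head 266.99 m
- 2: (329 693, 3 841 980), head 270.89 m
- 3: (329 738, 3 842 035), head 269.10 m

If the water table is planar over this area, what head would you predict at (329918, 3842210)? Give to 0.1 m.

262.8 m

Differences from 1: to 2 (Δx, Δy, Δh) = (-55, -160, +3.90); to 3 = (-10, -105, +2.11).
Determinant of the coordinate differences = (-55)·(-105) − (-10)·(-160) = 4175.
∂h/∂x = [(+3.90)·(-105) − (+2.11)·(-160)] / 4175 = -0.01722
∂h/∂y = [(-55)·(+2.11) − (-10)·(+3.90)] / 4175 = -0.01846
h(329918, 3842210) = 266.99 + (-0.01722)·(170) + (-0.01846)·(70) = 266.99 -2.928 -1.292 = 262.770 m.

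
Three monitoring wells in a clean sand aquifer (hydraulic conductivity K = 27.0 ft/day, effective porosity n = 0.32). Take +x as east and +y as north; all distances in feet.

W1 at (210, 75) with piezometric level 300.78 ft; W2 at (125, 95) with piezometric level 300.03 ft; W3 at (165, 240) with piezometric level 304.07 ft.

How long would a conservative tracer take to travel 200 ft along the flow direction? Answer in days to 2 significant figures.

85 days

With h = a·x + b·y + c and W1 as origin, the differences give:
  (-85)·a + 20·b = -0.75
  (-45)·a + 165·b = +3.29
Eliminate b (×165 and ×20, subtract): -13125·a = -189.550 → a = ∂h/∂x = +0.01444
Back-substitute: b = ∂h/∂y = +0.02388.
|∇h| = √(0.01444² + 0.02388²) = 0.02791
Seepage velocity v = K·i/n = 27.0 × 0.02791 / 0.32 = 2.355 ft/day.
t = 200 / 2.355 = 84.93 days.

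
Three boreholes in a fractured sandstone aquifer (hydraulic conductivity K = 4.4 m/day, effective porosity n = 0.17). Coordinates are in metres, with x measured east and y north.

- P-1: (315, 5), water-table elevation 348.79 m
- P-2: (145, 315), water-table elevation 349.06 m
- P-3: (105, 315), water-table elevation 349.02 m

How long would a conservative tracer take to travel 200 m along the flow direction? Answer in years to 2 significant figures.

With h = a·x + b·y + c and P-1 as origin, the differences give:
  (-170)·a + 310·b = +0.27
  (-210)·a + 310·b = +0.23
Eliminate b (×310 and ×310, subtract): 12400·a = 12.400 → a = ∂h/∂x = +0.001000
Back-substitute: b = ∂h/∂y = +0.001419.
|∇h| = √(0.001000² + 0.001419²) = 0.001736
Seepage velocity v = K·i/n = 4.4 × 0.001736 / 0.17 = 0.04493 m/day.
t = 200 / 0.04493 = 4451 days = 12.2 years.

12 years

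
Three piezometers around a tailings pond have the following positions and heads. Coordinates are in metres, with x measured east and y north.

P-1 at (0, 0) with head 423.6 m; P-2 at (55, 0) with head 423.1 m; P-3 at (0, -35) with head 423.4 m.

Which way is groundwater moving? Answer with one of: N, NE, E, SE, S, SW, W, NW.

∂h/∂x = (423.1 − 423.6) / (55 − 0) = -0.009091
∂h/∂y = (423.4 − 423.6) / (-35 − 0) = +0.005714
Flow = −∇h = (+0.009091 east, -0.005714 north), which points southeast.

SE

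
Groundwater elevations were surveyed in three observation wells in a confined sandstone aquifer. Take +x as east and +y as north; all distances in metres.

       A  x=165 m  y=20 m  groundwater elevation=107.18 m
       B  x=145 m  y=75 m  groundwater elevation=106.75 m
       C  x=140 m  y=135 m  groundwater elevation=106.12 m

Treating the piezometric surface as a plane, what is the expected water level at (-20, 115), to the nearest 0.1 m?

Taking A as reference: B−A = (-20, 55, -0.43); C−A = (-25, 115, -1.06).
Determinant of the coordinate differences = (-20)·115 − (-25)·55 = -925.
∂h/∂x = [(-0.43)·115 − (-1.06)·55] / -925 = -0.009568
∂h/∂y = [(-20)·(-1.06) − (-25)·(-0.43)] / -925 = -0.01130
h(-20, 115) = 107.18 + (-0.009568)·(-185) + (-0.01130)·(95) = 107.18 +1.770 -1.073 = 107.877 m.

107.9 m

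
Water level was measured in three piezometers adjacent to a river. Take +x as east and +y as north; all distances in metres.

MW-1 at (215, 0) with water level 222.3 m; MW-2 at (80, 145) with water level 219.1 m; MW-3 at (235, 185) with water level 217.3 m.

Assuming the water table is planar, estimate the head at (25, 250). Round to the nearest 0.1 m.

216.6 m

With h = a·x + b·y + c and MW-1 as origin, the differences give:
  (-135)·a + 145·b = -3.2
  20·a + 185·b = -5.0
Eliminate b (×185 and ×145, subtract): -27875·a = 133.00 → a = ∂h/∂x = -0.004771
Back-substitute: b = ∂h/∂y = -0.02651.
h(25, 250) = 222.3 + (-0.004771)·(-190) + (-0.02651)·(250) = 222.3 +0.907 -6.628 = 216.579 m.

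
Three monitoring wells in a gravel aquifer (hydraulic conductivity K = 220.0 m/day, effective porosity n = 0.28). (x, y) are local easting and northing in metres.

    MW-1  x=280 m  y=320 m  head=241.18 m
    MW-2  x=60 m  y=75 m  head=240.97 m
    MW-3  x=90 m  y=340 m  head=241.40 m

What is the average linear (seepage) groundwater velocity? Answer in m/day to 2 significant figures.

1.6 m/day

Taking MW-1 as reference: MW-2−MW-1 = (-220, -245, -0.21); MW-3−MW-1 = (-190, 20, +0.22).
Solve a·Δx + b·Δy = Δh: det = (-220)·20 − (-190)·(-245) = -50950.
∂h/∂x = [(-0.21)·20 − (+0.22)·(-245)] / -50950 = -0.0009755
∂h/∂y = [(-220)·(+0.22) − (-190)·(-0.21)] / -50950 = +0.001733
|∇h| = √(-0.0009755² + 0.001733²) = 0.001989
Seepage velocity v = K·i/n = 220.0 × 0.001989 / 0.28 = 1.563 m/day.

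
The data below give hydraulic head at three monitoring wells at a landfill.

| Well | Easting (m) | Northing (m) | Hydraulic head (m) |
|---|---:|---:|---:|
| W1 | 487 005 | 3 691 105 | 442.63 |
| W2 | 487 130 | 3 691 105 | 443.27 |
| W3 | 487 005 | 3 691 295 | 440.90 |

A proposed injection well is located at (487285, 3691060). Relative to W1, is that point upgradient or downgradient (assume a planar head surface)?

∂h/∂x = (443.27 − 442.63) / (487130 − 487005) = +0.005120
∂h/∂y = (440.90 − 442.63) / (3691295 − 3691105) = -0.009105
Head at (487285, 3691060) = 442.63 + (+0.005120)·(280) + (-0.009105)·(-45) = 444.47 m.
That is higher than the 442.63 m at W1, so the point is upgradient.

upgradient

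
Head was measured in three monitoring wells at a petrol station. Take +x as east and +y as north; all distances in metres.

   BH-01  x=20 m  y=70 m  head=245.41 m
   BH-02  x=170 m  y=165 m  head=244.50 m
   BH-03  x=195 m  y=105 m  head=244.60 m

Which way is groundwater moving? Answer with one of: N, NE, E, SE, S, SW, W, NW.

NE

Three-point gradient (reference BH-01): Δ to BH-02 = (150, 95, -0.91), Δ to BH-03 = (175, 35, -0.81).
∂h/∂x = -0.003965, ∂h/∂y = -0.003319 (det = -11375).
Flow = −∇h = (+0.003965 east, +0.003319 north), which points northeast.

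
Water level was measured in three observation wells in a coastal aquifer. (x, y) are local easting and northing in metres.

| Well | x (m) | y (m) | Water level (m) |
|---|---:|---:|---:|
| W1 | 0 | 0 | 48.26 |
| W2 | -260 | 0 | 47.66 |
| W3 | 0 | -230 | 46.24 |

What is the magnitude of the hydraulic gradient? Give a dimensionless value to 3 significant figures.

0.00908

∂h/∂x = (47.66 − 48.26) / (-260 − 0) = +0.002308
∂h/∂y = (46.24 − 48.26) / (-230 − 0) = +0.008783
|∇h| = √(0.002308² + 0.008783²) = 0.009081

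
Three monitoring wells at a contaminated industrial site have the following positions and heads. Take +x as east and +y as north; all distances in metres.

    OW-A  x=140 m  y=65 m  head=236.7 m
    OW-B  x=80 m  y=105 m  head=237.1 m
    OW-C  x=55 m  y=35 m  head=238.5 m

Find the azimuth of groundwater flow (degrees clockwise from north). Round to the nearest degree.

049°

With h = a·x + b·y + c and OW-A as origin, the differences give:
  (-60)·a + 40·b = +0.4
  (-85)·a + (-30)·b = +1.8
Eliminate b (×(-30) and ×40, subtract): 5200·a = -84.00 → a = ∂h/∂x = -0.01615
Back-substitute: b = ∂h/∂y = -0.01423.
Flow direction (−∇h) has components (+0.01615 E, +0.01423 N).
Azimuth = atan2(E, N) = atan2(+0.01615, +0.01423) = 48.6° ≈ 049°.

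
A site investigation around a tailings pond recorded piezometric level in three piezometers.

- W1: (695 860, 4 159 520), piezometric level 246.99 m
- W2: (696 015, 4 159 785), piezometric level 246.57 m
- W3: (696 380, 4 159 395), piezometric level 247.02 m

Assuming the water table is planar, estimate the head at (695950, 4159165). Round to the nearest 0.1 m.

Differences from W1: to W2 (Δx, Δy, Δh) = (155, 265, -0.42); to W3 = (520, -125, +0.03).
Determinant of the coordinate differences = 155·(-125) − 520·265 = -157175.
∂h/∂x = [(-0.42)·(-125) − (+0.03)·265] / -157175 = -0.0002834
∂h/∂y = [155·(+0.03) − 520·(-0.42)] / -157175 = -0.001419
h(695950, 4159165) = 246.99 + (-0.0002834)·(90) + (-0.001419)·(-355) = 246.99 -0.026 +0.504 = 247.468 m.

247.5 m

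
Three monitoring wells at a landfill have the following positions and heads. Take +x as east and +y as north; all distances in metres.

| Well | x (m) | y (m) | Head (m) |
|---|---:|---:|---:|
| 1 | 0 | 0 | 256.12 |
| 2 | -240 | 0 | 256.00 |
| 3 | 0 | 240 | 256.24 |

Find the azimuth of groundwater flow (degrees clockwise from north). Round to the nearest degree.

225°

∂h/∂x = (256.00 − 256.12) / (-240 − 0) = +0.0005000
∂h/∂y = (256.24 − 256.12) / (240 − 0) = +0.0005000
Flow direction (−∇h) has components (-0.0005000 E, -0.0005000 N).
Azimuth = atan2(E, N) = atan2(-0.0005000, -0.0005000) = 225.0° ≈ 225°.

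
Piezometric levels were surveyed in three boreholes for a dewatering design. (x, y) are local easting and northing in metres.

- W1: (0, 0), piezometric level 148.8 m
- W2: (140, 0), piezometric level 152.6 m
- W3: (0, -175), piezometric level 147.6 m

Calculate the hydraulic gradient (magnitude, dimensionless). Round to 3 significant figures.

∂h/∂x = (152.6 − 148.8) / (140 − 0) = +0.02714
∂h/∂y = (147.6 − 148.8) / (-175 − 0) = +0.006857
|∇h| = √(0.02714² + 0.006857²) = 0.02799

0.0280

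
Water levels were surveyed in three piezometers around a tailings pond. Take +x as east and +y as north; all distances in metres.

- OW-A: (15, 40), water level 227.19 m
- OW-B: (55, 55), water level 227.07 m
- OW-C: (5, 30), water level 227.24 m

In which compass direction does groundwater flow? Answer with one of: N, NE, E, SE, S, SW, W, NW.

NE

Taking OW-A as reference: OW-B−OW-A = (40, 15, -0.12); OW-C−OW-A = (-10, -10, +0.05).
Solve a·Δx + b·Δy = Δh: det = 40·(-10) − (-10)·15 = -250.
∂h/∂x = [(-0.12)·(-10) − (+0.05)·15] / -250 = -0.001800
∂h/∂y = [40·(+0.05) − (-10)·(-0.12)] / -250 = -0.003200
Flow = −∇h = (+0.001800 east, +0.003200 north), which points northeast.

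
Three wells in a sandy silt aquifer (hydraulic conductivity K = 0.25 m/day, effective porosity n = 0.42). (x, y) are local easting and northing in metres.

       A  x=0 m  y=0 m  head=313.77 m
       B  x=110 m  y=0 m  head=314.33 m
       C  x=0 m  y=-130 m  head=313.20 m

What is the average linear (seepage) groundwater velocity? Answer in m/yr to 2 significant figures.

∂h/∂x = (314.33 − 313.77) / (110 − 0) = +0.005091
∂h/∂y = (313.20 − 313.77) / (-130 − 0) = +0.004385
|∇h| = √(0.005091² + 0.004385²) = 0.006719
Seepage velocity v = K·i/n = 0.25 × 0.006719 / 0.42 = 0.003999 m/day = 1.461 m/yr.

1.5 m/yr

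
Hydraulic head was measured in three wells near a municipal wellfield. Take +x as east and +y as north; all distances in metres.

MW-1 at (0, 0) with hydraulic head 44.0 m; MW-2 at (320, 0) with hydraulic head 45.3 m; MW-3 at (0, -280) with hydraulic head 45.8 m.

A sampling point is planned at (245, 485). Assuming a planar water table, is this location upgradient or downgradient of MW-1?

downgradient

∂h/∂x = (45.3 − 44.0) / (320 − 0) = +0.004062
∂h/∂y = (45.8 − 44.0) / (-280 − 0) = -0.006429
Head at (245, 485) = 44.0 + (+0.004062)·(245) + (-0.006429)·(485) = 41.88 m.
That is lower than the 44.0 m at MW-1, so the point is downgradient.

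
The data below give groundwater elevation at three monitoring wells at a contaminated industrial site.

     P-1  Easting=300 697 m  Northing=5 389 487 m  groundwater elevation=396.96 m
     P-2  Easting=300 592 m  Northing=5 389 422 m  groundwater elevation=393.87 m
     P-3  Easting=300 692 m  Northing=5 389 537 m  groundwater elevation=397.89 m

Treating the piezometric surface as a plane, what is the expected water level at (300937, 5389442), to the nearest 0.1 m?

400.1 m

Taking P-1 as reference: P-2−P-1 = (-105, -65, -3.09); P-3−P-1 = (-5, 50, +0.93).
Determinant of the coordinate differences = (-105)·50 − (-5)·(-65) = -5575.
∂h/∂x = [(-3.09)·50 − (+0.93)·(-65)] / -5575 = +0.01687
∂h/∂y = [(-105)·(+0.93) − (-5)·(-3.09)] / -5575 = +0.02029
h(300937, 5389442) = 396.96 + (+0.01687)·(240) + (+0.02029)·(-45) = 396.96 +4.049 -0.913 = 400.096 m.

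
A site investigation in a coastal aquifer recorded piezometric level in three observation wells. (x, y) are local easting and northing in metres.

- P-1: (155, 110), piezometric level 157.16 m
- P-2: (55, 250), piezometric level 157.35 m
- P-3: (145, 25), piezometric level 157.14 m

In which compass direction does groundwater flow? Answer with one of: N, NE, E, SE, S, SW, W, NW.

E

With h = a·x + b·y + c and P-1 as origin, the differences give:
  (-100)·a + 140·b = +0.19
  (-10)·a + (-85)·b = -0.02
Eliminate b (×(-85) and ×140, subtract): 9900·a = -13.350 → a = ∂h/∂x = -0.001348
Back-substitute: b = ∂h/∂y = +0.0003939.
Flow = −∇h = (+0.001348 east, -0.0003939 north), which points east.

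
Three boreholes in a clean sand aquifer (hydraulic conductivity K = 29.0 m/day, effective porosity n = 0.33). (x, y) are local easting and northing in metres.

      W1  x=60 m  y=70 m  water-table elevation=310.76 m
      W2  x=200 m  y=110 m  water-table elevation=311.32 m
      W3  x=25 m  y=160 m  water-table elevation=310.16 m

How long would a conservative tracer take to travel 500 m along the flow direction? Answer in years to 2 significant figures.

2.2 years

With h = a·x + b·y + c and W1 as origin, the differences give:
  140·a + 40·b = +0.56
  (-35)·a + 90·b = -0.60
Eliminate b (×90 and ×40, subtract): 14000·a = 74.400 → a = ∂h/∂x = +0.005314
Back-substitute: b = ∂h/∂y = -0.004600.
|∇h| = √(0.005314² + -0.004600²) = 0.007028
Seepage velocity v = K·i/n = 29.0 × 0.007028 / 0.33 = 0.6176 m/day.
t = 500 / 0.6176 = 809.6 days = 2.22 years.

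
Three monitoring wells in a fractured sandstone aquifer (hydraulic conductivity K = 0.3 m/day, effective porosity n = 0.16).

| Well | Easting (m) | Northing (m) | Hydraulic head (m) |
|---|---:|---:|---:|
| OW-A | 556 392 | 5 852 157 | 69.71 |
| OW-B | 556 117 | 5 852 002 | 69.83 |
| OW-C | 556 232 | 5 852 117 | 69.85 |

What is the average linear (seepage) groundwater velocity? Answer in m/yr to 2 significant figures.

1.3 m/yr

Taking OW-A as reference: OW-B−OW-A = (-275, -155, +0.12); OW-C−OW-A = (-160, -40, +0.14).
Determinant of the coordinate differences = (-275)·(-40) − (-160)·(-155) = -13800.
∂h/∂x = [(+0.12)·(-40) − (+0.14)·(-155)] / -13800 = -0.001225
∂h/∂y = [(-275)·(+0.14) − (-160)·(+0.12)] / -13800 = +0.001399
|∇h| = √(-0.001225² + 0.001399²) = 0.00186
Seepage velocity v = K·i/n = 0.3 × 0.00186 / 0.16 = 0.003488 m/day = 1.274 m/yr.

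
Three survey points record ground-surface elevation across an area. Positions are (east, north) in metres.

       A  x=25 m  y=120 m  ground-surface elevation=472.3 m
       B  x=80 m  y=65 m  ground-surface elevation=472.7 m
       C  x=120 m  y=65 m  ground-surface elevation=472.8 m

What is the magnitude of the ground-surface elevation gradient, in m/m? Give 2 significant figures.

0.0054 m/m

Differences from A: to B (Δx, Δy, Δh) = (55, -55, +0.4); to C = (95, -55, +0.5).
Solve a·Δx + b·Δy = Δz: det = 55·(-55) − 95·(-55) = 2200.
∂z/∂x = [(+0.4)·(-55) − (+0.5)·(-55)] / 2200 = +0.002500
∂z/∂y = [55·(+0.5) − 95·(+0.4)] / 2200 = -0.004773
|∇f| = √(0.002500² + -0.004773²) = 0.005388 m/m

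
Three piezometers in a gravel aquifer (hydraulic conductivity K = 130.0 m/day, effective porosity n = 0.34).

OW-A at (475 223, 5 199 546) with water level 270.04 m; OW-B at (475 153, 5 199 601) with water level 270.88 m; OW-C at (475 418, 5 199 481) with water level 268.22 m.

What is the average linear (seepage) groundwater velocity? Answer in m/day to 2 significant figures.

Three-point gradient (reference OW-A): Δ to OW-B = (-70, 55, +0.84), Δ to OW-C = (195, -65, -1.82).
∂h/∂x = -0.007368, ∂h/∂y = +0.005895 (det = -6175).
|∇h| = √(-0.007368² + 0.005895²) = 0.009436
Seepage velocity v = K·i/n = 130.0 × 0.009436 / 0.34 = 3.608 m/day.

3.6 m/day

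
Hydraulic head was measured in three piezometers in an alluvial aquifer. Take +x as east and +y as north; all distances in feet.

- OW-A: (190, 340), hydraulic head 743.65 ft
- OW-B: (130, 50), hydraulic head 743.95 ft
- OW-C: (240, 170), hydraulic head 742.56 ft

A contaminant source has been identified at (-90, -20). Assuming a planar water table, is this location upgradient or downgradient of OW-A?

upgradient

Three-point gradient (reference OW-A): Δ to OW-B = (-60, -290, +0.30), Δ to OW-C = (50, -170, -1.09).
∂h/∂x = -0.01486, ∂h/∂y = +0.002040 (det = 24700).
Head at (-90, -20) = 743.65 + (-0.01486)·(-280) + (+0.002040)·(-360) = 747.08 ft.
That is higher than the 743.65 ft at OW-A, so the point is upgradient.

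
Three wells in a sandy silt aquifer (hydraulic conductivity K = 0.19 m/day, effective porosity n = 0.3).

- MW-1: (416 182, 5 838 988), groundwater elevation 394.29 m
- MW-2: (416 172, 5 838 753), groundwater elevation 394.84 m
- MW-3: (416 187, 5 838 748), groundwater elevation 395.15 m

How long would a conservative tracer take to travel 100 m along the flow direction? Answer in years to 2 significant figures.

Taking MW-1 as reference: MW-2−MW-1 = (-10, -235, +0.55); MW-3−MW-1 = (5, -240, +0.86).
Determinant of the coordinate differences = (-10)·(-240) − 5·(-235) = 3575.
∂h/∂x = [(+0.55)·(-240) − (+0.86)·(-235)] / 3575 = +0.01961
∂h/∂y = [(-10)·(+0.86) − 5·(+0.55)] / 3575 = -0.003175
|∇h| = √(0.01961² + -0.003175²) = 0.01987
Seepage velocity v = K·i/n = 0.19 × 0.01987 / 0.3 = 0.01258 m/day.
t = 100 / 0.01258 = 7949 days = 21.8 years.

22 years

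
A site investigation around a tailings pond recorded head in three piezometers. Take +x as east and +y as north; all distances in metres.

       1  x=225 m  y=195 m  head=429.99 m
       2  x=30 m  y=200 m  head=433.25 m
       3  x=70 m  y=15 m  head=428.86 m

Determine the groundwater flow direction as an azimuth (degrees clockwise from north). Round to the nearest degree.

Differences from 1: to 2 (Δx, Δy, Δh) = (-195, 5, +3.26); to 3 = (-155, -180, -1.13).
Solve a·Δx + b·Δy = Δh: det = (-195)·(-180) − (-155)·5 = 35875.
∂h/∂x = [(+3.26)·(-180) − (-1.13)·5] / 35875 = -0.01620
∂h/∂y = [(-195)·(-1.13) − (-155)·(+3.26)] / 35875 = +0.02023
Flow direction (−∇h) has components (+0.01620 E, -0.02023 N).
Azimuth = atan2(E, N) = atan2(+0.01620, -0.02023) = 141.3° ≈ 141°.

141°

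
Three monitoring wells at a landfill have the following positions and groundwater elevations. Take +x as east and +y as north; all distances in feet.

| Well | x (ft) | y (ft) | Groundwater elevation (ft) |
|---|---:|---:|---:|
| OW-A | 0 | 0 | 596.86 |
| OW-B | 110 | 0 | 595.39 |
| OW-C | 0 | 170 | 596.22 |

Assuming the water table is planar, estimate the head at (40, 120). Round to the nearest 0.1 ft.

∂h/∂x = (595.39 − 596.86) / (110 − 0) = -0.01336
∂h/∂y = (596.22 − 596.86) / (170 − 0) = -0.003765
h(40, 120) = 596.86 + (-0.01336)·(40) + (-0.003765)·(120) = 596.86 -0.535 -0.452 = 595.874 ft.

595.9 ft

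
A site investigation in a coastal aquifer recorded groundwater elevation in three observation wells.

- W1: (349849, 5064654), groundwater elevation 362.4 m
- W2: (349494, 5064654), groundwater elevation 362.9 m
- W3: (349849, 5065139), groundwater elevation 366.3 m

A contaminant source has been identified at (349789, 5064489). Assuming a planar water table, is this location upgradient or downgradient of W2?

downgradient

∂h/∂x = (362.9 − 362.4) / (349494 − 349849) = -0.001408
∂h/∂y = (366.3 − 362.4) / (5065139 − 5064654) = +0.008041
Head at (349789, 5064489) = 362.4 + (-0.001408)·(-60) + (+0.008041)·(-165) = 361.16 m.
That is lower than the 362.9 m at W2, so the point is downgradient.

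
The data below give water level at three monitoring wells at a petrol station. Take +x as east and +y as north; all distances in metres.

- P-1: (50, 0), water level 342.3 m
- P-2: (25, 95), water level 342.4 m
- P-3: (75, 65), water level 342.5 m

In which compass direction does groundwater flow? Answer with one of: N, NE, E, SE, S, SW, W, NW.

SW

Three-point gradient (reference P-1): Δ to P-2 = (-25, 95, +0.1), Δ to P-3 = (25, 65, +0.2).
∂h/∂x = +0.003125, ∂h/∂y = +0.001875 (det = -4000).
Flow = −∇h = (-0.003125 east, -0.001875 north), which points southwest.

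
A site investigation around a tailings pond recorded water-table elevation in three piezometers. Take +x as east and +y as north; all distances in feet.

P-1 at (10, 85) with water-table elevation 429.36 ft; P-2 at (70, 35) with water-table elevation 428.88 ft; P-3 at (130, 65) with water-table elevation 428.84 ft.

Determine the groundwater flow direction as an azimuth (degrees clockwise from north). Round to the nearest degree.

With h = a·x + b·y + c and P-1 as origin, the differences give:
  60·a + (-50)·b = -0.48
  120·a + (-20)·b = -0.52
Eliminate b (×(-20) and ×(-50), subtract): 4800·a = -16.400 → a = ∂h/∂x = -0.003417
Back-substitute: b = ∂h/∂y = +0.005500.
Flow direction (−∇h) has components (+0.003417 E, -0.005500 N).
Azimuth = atan2(E, N) = atan2(+0.003417, -0.005500) = 148.2° ≈ 148°.

148°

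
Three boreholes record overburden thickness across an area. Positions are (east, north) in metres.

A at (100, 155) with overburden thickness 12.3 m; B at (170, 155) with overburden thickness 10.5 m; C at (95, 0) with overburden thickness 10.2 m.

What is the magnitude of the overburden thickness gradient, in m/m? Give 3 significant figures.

0.0295 m/m

Taking A as reference: B−A = (70, 0, -1.8); C−A = (-5, -155, -2.1).
Solve a·Δx + b·Δy = Δd: det = 70·(-155) − (-5)·0 = -10850.
∂d/∂x = [(-1.8)·(-155) − (-2.1)·0] / -10850 = -0.02571
∂d/∂y = [70·(-2.1) − (-5)·(-1.8)] / -10850 = +0.01438
|∇f| = √(-0.02571² + 0.01438²) = 0.02946 m/m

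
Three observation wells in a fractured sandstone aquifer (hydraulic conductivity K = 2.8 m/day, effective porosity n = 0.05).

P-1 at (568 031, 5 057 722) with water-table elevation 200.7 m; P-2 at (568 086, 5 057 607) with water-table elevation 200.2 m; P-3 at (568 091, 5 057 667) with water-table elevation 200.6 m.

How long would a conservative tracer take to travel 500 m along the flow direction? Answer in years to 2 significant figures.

3.2 years

Taking P-1 as reference: P-2−P-1 = (55, -115, -0.5); P-3−P-1 = (60, -55, -0.1).
Determinant of the coordinate differences = 55·(-55) − 60·(-115) = 3875.
∂h/∂x = [(-0.5)·(-55) − (-0.1)·(-115)] / 3875 = +0.004129
∂h/∂y = [55·(-0.1) − 60·(-0.5)] / 3875 = +0.006323
|∇h| = √(0.004129² + 0.006323²) = 0.007552
Seepage velocity v = K·i/n = 2.8 × 0.007552 / 0.05 = 0.4229 m/day.
t = 500 / 0.4229 = 1182 days = 3.24 years.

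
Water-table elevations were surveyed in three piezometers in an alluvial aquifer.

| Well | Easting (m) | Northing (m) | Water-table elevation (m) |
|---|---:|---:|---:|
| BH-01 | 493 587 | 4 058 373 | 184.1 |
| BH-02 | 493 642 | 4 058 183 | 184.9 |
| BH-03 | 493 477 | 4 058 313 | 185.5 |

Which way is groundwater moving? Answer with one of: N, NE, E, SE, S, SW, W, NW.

Three-point gradient (reference BH-01): Δ to BH-02 = (55, -190, +0.8), Δ to BH-03 = (-110, -60, +1.4).
∂h/∂x = -0.009008, ∂h/∂y = -0.006818 (det = -24200).
Flow = −∇h = (+0.009008 east, +0.006818 north), which points northeast.

NE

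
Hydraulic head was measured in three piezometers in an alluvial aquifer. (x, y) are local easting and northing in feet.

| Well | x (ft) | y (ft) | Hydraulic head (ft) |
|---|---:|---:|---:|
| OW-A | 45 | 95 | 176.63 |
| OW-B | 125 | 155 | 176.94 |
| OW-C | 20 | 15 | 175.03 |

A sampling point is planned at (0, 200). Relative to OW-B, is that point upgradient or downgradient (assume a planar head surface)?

Taking OW-A as reference: OW-B−OW-A = (80, 60, +0.31); OW-C−OW-A = (-25, -80, -1.60).
Solve a·Δx + b·Δy = Δh: det = 80·(-80) − (-25)·60 = -4900.
∂h/∂x = [(+0.31)·(-80) − (-1.60)·60] / -4900 = -0.01453
∂h/∂y = [80·(-1.60) − (-25)·(+0.31)] / -4900 = +0.02454
Head at (0, 200) = 176.63 + (-0.01453)·(-45) + (+0.02454)·(105) = 179.86 ft.
That is higher than the 176.94 ft at OW-B, so the point is upgradient.

upgradient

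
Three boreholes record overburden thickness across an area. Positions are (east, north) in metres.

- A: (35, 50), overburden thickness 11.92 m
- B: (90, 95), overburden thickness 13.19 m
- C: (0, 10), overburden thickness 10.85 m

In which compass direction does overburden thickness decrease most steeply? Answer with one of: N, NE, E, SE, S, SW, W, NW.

S

Differences from A: to B (Δx, Δy, Δh) = (55, 45, +1.27); to C = (-35, -40, -1.07).
Solve a·Δx + b·Δy = Δd: det = 55·(-40) − (-35)·45 = -625.
∂d/∂x = [(+1.27)·(-40) − (-1.07)·45] / -625 = +0.004240
∂d/∂y = [55·(-1.07) − (-35)·(+1.27)] / -625 = +0.02304
Steepest decrease is along −∇f = (-0.004240 E, -0.02304 N) → south.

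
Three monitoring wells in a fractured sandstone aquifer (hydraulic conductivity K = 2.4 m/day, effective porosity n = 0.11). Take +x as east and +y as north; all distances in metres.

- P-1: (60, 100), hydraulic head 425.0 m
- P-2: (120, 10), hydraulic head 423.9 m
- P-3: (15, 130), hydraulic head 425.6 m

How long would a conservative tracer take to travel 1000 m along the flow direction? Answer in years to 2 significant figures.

11 years

With h = a·x + b·y + c and P-1 as origin, the differences give:
  60·a + (-90)·b = -1.1
  (-45)·a + 30·b = +0.6
Eliminate b (×30 and ×(-90), subtract): -2250·a = 21.00 → a = ∂h/∂x = -0.009333
Back-substitute: b = ∂h/∂y = +0.006000.
|∇h| = √(-0.009333² + 0.006000²) = 0.0111
Seepage velocity v = K·i/n = 2.4 × 0.0111 / 0.11 = 0.2422 m/day.
t = 1000 / 0.2422 = 4129 days = 11.3 years.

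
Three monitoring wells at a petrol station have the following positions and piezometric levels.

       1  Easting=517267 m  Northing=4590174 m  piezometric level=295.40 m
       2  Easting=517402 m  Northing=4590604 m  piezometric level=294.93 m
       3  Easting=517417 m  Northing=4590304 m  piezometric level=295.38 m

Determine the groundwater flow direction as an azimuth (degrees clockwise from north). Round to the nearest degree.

322°

With h = a·x + b·y + c and 1 as origin, the differences give:
  135·a + 430·b = -0.47
  150·a + 130·b = -0.02
Eliminate b (×130 and ×430, subtract): -46950·a = -52.500 → a = ∂h/∂x = +0.001118
Back-substitute: b = ∂h/∂y = -0.001444.
Flow direction (−∇h) has components (-0.001118 E, +0.001444 N).
Azimuth = atan2(E, N) = atan2(-0.001118, +0.001444) = 322.2° ≈ 322°.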